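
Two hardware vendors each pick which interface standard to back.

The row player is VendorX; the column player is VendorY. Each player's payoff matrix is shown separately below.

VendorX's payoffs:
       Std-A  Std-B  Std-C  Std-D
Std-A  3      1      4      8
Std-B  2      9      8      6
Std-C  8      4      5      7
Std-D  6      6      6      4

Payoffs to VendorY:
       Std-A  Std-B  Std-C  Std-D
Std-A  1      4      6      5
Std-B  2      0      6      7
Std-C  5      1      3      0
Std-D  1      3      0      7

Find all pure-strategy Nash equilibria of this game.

The unique pure-strategy Nash equilibrium is (Std-C, Std-A).

VendorX against Std-A: payoffs 3, 2, 8, 6 → best response Std-C.
VendorX against Std-B: payoffs 1, 9, 4, 6 → best response Std-B.
VendorX against Std-C: payoffs 4, 8, 5, 6 → best response Std-B.
VendorX against Std-D: payoffs 8, 6, 7, 4 → best response Std-A.
VendorY against Std-A: payoffs 1, 4, 6, 5 → best response Std-C.
VendorY against Std-B: payoffs 2, 0, 6, 7 → best response Std-D.
VendorY against Std-C: payoffs 5, 1, 3, 0 → best response Std-A.
VendorY against Std-D: payoffs 1, 3, 0, 7 → best response Std-D.
Mutual best responses: (Std-C, Std-A).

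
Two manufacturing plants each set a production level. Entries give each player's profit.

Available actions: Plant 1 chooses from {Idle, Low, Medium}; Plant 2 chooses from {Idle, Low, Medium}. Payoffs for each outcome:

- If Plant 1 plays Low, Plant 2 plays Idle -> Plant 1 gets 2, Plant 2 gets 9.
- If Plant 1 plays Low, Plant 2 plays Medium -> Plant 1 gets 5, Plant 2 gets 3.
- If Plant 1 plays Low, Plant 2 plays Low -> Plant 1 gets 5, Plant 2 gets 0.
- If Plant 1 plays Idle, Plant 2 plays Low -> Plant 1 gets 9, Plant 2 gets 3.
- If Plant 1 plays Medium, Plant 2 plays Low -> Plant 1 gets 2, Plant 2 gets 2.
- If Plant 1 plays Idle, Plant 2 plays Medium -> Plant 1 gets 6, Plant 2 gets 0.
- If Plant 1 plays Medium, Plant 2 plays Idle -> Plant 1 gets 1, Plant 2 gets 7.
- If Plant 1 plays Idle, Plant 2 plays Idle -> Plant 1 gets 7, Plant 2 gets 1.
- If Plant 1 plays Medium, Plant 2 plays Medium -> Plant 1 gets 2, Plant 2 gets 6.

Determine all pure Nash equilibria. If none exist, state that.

Mark each player's best response to every combination of opponents' strategies; a profile where every player is best-responding is a pure Nash equilibrium.
Plant 1 against Idle: payoffs 7, 2, 1 → best response Idle.
Plant 1 against Low: payoffs 9, 5, 2 → best response Idle.
Plant 1 against Medium: payoffs 6, 5, 2 → best response Idle.
Plant 2 against Idle: payoffs 1, 3, 0 → best response Low.
Plant 2 against Low: payoffs 9, 0, 3 → best response Idle.
Plant 2 against Medium: payoffs 7, 2, 6 → best response Idle.
Mutual best responses: (Idle, Low).

The unique pure-strategy Nash equilibrium is (Idle, Low).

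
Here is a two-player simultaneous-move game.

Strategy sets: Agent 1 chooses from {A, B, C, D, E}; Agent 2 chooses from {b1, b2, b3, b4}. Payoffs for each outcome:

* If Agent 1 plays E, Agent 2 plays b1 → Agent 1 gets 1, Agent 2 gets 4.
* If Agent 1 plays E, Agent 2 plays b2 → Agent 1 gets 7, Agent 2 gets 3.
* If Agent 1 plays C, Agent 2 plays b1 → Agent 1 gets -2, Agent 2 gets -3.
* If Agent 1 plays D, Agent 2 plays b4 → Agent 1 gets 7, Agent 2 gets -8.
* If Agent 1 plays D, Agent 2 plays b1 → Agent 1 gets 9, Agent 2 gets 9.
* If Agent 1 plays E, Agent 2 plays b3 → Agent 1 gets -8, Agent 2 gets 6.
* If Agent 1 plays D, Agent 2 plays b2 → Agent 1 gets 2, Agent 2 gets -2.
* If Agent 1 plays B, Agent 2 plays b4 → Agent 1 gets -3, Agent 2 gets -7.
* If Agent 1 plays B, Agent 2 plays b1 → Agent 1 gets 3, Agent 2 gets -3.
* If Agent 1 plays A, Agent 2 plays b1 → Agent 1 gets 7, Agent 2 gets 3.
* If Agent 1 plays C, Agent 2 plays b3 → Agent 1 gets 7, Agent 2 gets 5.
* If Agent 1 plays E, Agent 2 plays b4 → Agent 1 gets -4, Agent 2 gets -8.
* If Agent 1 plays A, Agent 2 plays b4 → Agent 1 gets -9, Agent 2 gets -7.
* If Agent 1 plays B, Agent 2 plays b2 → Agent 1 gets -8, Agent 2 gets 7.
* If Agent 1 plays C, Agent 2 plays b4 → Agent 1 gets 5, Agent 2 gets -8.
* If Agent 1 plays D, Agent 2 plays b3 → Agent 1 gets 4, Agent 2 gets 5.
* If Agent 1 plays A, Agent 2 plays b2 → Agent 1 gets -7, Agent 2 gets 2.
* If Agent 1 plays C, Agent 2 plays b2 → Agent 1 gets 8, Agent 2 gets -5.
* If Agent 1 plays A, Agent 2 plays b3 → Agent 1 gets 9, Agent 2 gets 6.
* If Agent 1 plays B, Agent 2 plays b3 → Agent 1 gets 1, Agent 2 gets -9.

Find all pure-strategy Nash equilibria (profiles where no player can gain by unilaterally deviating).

(A, b3) and (D, b1)

(A, b1): Agent 1 can switch to D (7 → 9). Not NE.
(A, b2): Agent 1 can switch to C (-7 → 8). Not NE.
(A, b3): Agent 1 gets 9, best alternative 7; Agent 2 gets 6, best alternative 3. No profitable deviation — NE.
(A, b4): Agent 1 can switch to B (-9 → -3). Not NE.
(B, b1): Agent 1 can switch to A (3 → 7). Not NE.
(B, b2): Agent 1 can switch to A (-8 → -7). Not NE.
(B, b3): Agent 1 can switch to A (1 → 9). Not NE.
(B, b4): Agent 1 can switch to C (-3 → 5). Not NE.
(C, b1): Agent 1 can switch to A (-2 → 7). Not NE.
(C, b2): Agent 2 can switch to b1 (-5 → -3). Not NE.
(C, b3): Agent 1 can switch to A (7 → 9). Not NE.
(D, b1): Agent 1 gets 9, best alternative 7; Agent 2 gets 9, best alternative 5. No profitable deviation — NE.
(The remaining 8 profiles each have a profitable deviation by the same check.)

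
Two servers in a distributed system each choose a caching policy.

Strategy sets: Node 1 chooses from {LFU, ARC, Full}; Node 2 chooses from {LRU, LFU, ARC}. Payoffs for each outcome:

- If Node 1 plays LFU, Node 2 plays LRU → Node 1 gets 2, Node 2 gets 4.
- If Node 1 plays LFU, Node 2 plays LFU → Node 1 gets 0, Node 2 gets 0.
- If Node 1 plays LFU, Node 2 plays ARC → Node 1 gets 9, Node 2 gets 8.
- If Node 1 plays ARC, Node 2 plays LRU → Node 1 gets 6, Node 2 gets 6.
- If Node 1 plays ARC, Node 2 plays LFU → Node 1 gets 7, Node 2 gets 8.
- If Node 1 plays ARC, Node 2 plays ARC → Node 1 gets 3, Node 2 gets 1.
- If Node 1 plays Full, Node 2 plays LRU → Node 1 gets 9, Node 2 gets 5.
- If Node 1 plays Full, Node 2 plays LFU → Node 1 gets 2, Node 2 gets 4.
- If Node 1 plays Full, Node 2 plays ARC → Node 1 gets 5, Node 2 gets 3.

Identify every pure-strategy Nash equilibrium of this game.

Node 1 against LRU: payoffs 2, 6, 9 → best response Full.
Node 1 against LFU: payoffs 0, 7, 2 → best response ARC.
Node 1 against ARC: payoffs 9, 3, 5 → best response LFU.
Node 2 against LFU: payoffs 4, 0, 8 → best response ARC.
Node 2 against ARC: payoffs 6, 8, 1 → best response LFU.
Node 2 against Full: payoffs 5, 4, 3 → best response LRU.
Mutual best responses: (LFU, ARC); (ARC, LFU); (Full, LRU).

The pure Nash equilibria are (LFU, ARC) and (ARC, LFU) and (Full, LRU).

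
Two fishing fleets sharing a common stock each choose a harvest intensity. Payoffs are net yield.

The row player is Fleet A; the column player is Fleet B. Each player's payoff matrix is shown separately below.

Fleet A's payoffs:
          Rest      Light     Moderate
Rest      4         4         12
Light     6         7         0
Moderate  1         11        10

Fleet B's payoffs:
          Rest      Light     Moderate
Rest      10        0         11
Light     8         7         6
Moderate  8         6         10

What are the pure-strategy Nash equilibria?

Pure-strategy Nash equilibria: (Rest, Moderate), (Light, Rest)

For each player, find the best response to each opponent profile; mutual best responses are the pure NE.
Fleet A against Rest: payoffs 4, 6, 1 → best response Light.
Fleet A against Light: payoffs 4, 7, 11 → best response Moderate.
Fleet A against Moderate: payoffs 12, 0, 10 → best response Rest.
Fleet B against Rest: payoffs 10, 0, 11 → best response Moderate.
Fleet B against Light: payoffs 8, 7, 6 → best response Rest.
Fleet B against Moderate: payoffs 8, 6, 10 → best response Moderate.
Mutual best responses: (Rest, Moderate); (Light, Rest).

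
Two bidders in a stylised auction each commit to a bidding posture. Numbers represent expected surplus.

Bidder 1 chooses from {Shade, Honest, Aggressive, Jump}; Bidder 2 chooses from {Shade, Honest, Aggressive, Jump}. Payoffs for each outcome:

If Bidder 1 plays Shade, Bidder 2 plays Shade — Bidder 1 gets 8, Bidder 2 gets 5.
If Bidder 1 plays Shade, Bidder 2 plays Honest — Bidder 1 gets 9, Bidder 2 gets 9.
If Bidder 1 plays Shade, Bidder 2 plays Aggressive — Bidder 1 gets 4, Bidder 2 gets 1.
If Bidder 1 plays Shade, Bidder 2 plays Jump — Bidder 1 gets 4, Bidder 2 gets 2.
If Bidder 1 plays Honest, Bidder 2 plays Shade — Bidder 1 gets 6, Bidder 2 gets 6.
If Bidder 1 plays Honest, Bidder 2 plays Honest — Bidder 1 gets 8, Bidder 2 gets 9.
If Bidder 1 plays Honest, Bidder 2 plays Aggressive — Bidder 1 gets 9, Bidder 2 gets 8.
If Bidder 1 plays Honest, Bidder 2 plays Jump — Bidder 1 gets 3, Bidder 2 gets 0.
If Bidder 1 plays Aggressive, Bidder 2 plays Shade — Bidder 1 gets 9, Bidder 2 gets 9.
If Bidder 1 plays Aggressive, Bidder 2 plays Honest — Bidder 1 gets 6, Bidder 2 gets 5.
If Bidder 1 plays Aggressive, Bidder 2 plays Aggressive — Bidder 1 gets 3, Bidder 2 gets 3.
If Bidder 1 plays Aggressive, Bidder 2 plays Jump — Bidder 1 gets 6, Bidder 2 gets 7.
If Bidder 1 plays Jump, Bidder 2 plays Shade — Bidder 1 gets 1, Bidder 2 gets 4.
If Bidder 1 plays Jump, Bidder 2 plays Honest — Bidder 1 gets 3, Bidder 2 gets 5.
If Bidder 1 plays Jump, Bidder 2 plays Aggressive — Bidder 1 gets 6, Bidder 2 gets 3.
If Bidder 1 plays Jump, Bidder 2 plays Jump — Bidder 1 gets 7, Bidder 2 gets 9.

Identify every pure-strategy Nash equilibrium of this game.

(Shade, Shade): Bidder 1 can switch to Aggressive (8 → 9). Not NE.
(Shade, Honest): Bidder 1 gets 9, best alternative 8; Bidder 2 gets 9, best alternative 5. No profitable deviation — NE.
(Shade, Aggressive): Bidder 1 can switch to Honest (4 → 9). Not NE.
(Shade, Jump): Bidder 1 can switch to Aggressive (4 → 6). Not NE.
(Honest, Shade): Bidder 1 can switch to Shade (6 → 8). Not NE.
(Honest, Honest): Bidder 1 can switch to Shade (8 → 9). Not NE.
(Honest, Aggressive): Bidder 2 can switch to Honest (8 → 9). Not NE.
(Honest, Jump): Bidder 1 can switch to Shade (3 → 4). Not NE.
(Aggressive, Shade): Bidder 1 gets 9, best alternative 8; Bidder 2 gets 9, best alternative 7. No profitable deviation — NE.
(Aggressive, Honest): Bidder 1 can switch to Shade (6 → 9). Not NE.
(Jump, Jump): Bidder 1 gets 7, best alternative 6; Bidder 2 gets 9, best alternative 5. No profitable deviation — NE.
(The remaining 5 profiles each have a profitable deviation by the same check.)

(Shade, Honest), (Aggressive, Shade), (Jump, Jump)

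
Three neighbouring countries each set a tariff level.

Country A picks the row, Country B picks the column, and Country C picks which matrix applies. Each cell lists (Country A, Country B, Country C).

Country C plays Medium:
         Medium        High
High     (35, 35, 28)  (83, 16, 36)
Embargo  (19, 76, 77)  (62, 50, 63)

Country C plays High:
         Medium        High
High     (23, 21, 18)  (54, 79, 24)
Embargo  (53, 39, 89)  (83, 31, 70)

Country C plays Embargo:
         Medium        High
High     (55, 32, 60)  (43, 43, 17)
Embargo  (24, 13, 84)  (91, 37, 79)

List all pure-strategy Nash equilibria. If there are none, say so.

(Embargo, Medium, High), (Embargo, High, Embargo)

Country A against (Medium, Medium): payoffs 35, 19 → best response High.
Country A against (Medium, High): payoffs 23, 53 → best response Embargo.
Country A against (Medium, Embargo): payoffs 55, 24 → best response High.
Country A against (High, Medium): payoffs 83, 62 → best response High.
Country A against (High, High): payoffs 54, 83 → best response Embargo.
Country A against (High, Embargo): payoffs 43, 91 → best response Embargo.
Country B against (High, Medium): payoffs 35, 16 → best response Medium.
Country B against (High, High): payoffs 21, 79 → best response High.
Country B against (High, Embargo): payoffs 32, 43 → best response High.
Country B against (Embargo, Medium): payoffs 76, 50 → best response Medium.
Country B against (Embargo, High): payoffs 39, 31 → best response Medium.
Country B against (Embargo, Embargo): payoffs 13, 37 → best response High.
Country C against (High, Medium): payoffs 28, 18, 60 → best response Embargo.
Country C against (High, High): payoffs 36, 24, 17 → best response Medium.
Country C against (Embargo, Medium): payoffs 77, 89, 84 → best response High.
Country C against (Embargo, High): payoffs 63, 70, 79 → best response Embargo.
Mutual best responses: (Embargo, Medium, High); (Embargo, High, Embargo).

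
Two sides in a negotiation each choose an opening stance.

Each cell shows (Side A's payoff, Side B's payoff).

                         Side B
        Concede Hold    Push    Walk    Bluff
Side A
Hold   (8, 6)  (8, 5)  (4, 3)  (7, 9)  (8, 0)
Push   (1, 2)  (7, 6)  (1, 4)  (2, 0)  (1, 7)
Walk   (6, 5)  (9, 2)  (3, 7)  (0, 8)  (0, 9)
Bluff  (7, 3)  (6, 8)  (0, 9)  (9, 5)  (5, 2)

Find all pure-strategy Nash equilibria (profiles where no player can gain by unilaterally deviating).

Side A against Concede: payoffs 8, 1, 6, 7 → best response Hold.
Side A against Hold: payoffs 8, 7, 9, 6 → best response Walk.
Side A against Push: payoffs 4, 1, 3, 0 → best response Hold.
Side A against Walk: payoffs 7, 2, 0, 9 → best response Bluff.
Side A against Bluff: payoffs 8, 1, 0, 5 → best response Hold.
Side B against Hold: payoffs 6, 5, 3, 9, 0 → best response Walk.
Side B against Push: payoffs 2, 6, 4, 0, 7 → best response Bluff.
Side B against Walk: payoffs 5, 2, 7, 8, 9 → best response Bluff.
Side B against Bluff: payoffs 3, 8, 9, 5, 2 → best response Push.
No profile is a mutual best response for all players.

This game has no pure Nash equilibrium.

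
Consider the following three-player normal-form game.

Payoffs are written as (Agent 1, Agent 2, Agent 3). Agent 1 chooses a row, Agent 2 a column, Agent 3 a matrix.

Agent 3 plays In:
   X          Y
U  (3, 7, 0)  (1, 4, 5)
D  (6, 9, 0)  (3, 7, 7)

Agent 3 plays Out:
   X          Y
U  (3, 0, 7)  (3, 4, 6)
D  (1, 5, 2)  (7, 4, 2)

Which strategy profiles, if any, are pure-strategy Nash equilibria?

none

For each strategy profile, look for a profitable unilateral deviation.
(U, X, In): Agent 1 can switch to D (3 → 6). Not NE.
(U, X, Out): Agent 2 can switch to Y (0 → 4). Not NE.
(U, Y, In): Agent 1 can switch to D (1 → 3). Not NE.
(U, Y, Out): Agent 1 can switch to D (3 → 7). Not NE.
(D, X, In): Agent 3 can switch to Out (0 → 2). Not NE.
(D, X, Out): Agent 1 can switch to U (1 → 3). Not NE.
(D, Y, In): Agent 2 can switch to X (7 → 9). Not NE.
(D, Y, Out): Agent 2 can switch to X (4 → 5). Not NE.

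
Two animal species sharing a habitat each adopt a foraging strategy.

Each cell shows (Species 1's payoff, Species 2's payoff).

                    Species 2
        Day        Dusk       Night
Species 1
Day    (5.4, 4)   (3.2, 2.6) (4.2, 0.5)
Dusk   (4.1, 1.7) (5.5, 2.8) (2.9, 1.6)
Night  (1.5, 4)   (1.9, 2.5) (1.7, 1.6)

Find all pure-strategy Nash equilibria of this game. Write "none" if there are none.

The pure Nash equilibria are (Day, Day); (Dusk, Dusk).

For each player, find the best response to each opponent profile; mutual best responses are the pure NE.
Species 1 against Day: payoffs 5.4, 4.1, 1.5 → best response Day.
Species 1 against Dusk: payoffs 3.2, 5.5, 1.9 → best response Dusk.
Species 1 against Night: payoffs 4.2, 2.9, 1.7 → best response Day.
Species 2 against Day: payoffs 4, 2.6, 0.5 → best response Day.
Species 2 against Dusk: payoffs 1.7, 2.8, 1.6 → best response Dusk.
Species 2 against Night: payoffs 4, 2.5, 1.6 → best response Day.
Mutual best responses: (Day, Day); (Dusk, Dusk).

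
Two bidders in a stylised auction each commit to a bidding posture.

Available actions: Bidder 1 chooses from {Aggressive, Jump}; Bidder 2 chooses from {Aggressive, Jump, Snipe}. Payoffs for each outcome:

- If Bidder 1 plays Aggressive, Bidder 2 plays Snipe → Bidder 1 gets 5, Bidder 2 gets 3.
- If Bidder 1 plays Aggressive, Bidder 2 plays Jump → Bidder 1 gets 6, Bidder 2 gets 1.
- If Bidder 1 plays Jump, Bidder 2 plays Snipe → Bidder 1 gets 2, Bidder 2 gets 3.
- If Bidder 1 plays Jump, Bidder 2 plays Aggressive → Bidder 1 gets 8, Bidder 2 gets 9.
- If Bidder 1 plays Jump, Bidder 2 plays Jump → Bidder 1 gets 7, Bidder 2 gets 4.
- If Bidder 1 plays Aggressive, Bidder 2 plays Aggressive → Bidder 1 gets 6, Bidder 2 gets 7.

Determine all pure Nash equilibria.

Mark each player's best response to every combination of opponents' strategies; a profile where every player is best-responding is a pure Nash equilibrium.
Bidder 1 against Aggressive: payoffs 6, 8 → best response Jump.
Bidder 1 against Jump: payoffs 6, 7 → best response Jump.
Bidder 1 against Snipe: payoffs 5, 2 → best response Aggressive.
Bidder 2 against Aggressive: payoffs 7, 1, 3 → best response Aggressive.
Bidder 2 against Jump: payoffs 9, 4, 3 → best response Aggressive.
Mutual best responses: (Jump, Aggressive).

Pure NE: (Jump, Aggressive)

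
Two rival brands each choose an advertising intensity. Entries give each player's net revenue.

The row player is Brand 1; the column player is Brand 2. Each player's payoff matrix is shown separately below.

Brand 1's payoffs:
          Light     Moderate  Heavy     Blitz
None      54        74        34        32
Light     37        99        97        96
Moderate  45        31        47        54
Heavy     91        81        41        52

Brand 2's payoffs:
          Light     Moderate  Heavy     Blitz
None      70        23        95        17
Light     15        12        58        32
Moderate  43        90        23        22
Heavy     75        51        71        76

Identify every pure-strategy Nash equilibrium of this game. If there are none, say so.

The unique pure-strategy Nash equilibrium is (Light, Heavy).

For each player, find the best response to each opponent profile; mutual best responses are the pure NE.
Brand 1 against Light: payoffs 54, 37, 45, 91 → best response Heavy.
Brand 1 against Moderate: payoffs 74, 99, 31, 81 → best response Light.
Brand 1 against Heavy: payoffs 34, 97, 47, 41 → best response Light.
Brand 1 against Blitz: payoffs 32, 96, 54, 52 → best response Light.
Brand 2 against None: payoffs 70, 23, 95, 17 → best response Heavy.
Brand 2 against Light: payoffs 15, 12, 58, 32 → best response Heavy.
Brand 2 against Moderate: payoffs 43, 90, 23, 22 → best response Moderate.
Brand 2 against Heavy: payoffs 75, 51, 71, 76 → best response Blitz.
Mutual best responses: (Light, Heavy).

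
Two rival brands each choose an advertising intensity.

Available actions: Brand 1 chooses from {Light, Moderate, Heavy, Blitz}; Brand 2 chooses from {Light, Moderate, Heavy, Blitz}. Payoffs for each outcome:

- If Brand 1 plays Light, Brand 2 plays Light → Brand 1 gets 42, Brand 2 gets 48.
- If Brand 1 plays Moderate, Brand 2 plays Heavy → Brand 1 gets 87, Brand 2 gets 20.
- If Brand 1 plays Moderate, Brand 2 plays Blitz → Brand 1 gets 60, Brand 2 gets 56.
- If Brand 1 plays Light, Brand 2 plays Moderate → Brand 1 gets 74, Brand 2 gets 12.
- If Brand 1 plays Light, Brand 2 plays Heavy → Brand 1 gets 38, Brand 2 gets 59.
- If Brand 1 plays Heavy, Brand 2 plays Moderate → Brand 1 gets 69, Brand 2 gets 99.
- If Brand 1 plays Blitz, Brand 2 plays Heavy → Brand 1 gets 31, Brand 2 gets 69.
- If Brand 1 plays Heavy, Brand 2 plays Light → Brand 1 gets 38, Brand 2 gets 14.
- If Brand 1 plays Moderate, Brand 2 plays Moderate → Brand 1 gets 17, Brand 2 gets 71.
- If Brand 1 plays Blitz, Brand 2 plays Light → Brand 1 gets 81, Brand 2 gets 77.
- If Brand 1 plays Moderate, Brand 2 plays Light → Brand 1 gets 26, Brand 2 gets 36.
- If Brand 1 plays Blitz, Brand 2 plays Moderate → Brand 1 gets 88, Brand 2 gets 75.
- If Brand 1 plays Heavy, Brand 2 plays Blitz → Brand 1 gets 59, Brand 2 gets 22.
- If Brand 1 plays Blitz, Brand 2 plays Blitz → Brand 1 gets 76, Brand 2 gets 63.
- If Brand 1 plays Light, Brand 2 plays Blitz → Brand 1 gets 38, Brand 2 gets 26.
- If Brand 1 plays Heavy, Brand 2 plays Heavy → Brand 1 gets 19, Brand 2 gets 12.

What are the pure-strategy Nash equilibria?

Brand 1 against Light: payoffs 42, 26, 38, 81 → best response Blitz.
Brand 1 against Moderate: payoffs 74, 17, 69, 88 → best response Blitz.
Brand 1 against Heavy: payoffs 38, 87, 19, 31 → best response Moderate.
Brand 1 against Blitz: payoffs 38, 60, 59, 76 → best response Blitz.
Brand 2 against Light: payoffs 48, 12, 59, 26 → best response Heavy.
Brand 2 against Moderate: payoffs 36, 71, 20, 56 → best response Moderate.
Brand 2 against Heavy: payoffs 14, 99, 12, 22 → best response Moderate.
Brand 2 against Blitz: payoffs 77, 75, 69, 63 → best response Light.
Mutual best responses: (Blitz, Light).

The unique pure-strategy Nash equilibrium is (Blitz, Light).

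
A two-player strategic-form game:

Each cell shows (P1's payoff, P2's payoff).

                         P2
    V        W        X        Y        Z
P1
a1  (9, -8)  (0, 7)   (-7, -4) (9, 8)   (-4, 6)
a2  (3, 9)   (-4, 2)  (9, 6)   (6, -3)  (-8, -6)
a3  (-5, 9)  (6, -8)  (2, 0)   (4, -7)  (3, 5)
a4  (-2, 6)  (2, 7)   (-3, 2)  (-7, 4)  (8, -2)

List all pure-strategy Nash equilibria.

(a1, Y)

P1 against V: payoffs 9, 3, -5, -2 → best response a1.
P1 against W: payoffs 0, -4, 6, 2 → best response a3.
P1 against X: payoffs -7, 9, 2, -3 → best response a2.
P1 against Y: payoffs 9, 6, 4, -7 → best response a1.
P1 against Z: payoffs -4, -8, 3, 8 → best response a4.
P2 against a1: payoffs -8, 7, -4, 8, 6 → best response Y.
P2 against a2: payoffs 9, 2, 6, -3, -6 → best response V.
P2 against a3: payoffs 9, -8, 0, -7, 5 → best response V.
P2 against a4: payoffs 6, 7, 2, 4, -2 → best response W.
Mutual best responses: (a1, Y).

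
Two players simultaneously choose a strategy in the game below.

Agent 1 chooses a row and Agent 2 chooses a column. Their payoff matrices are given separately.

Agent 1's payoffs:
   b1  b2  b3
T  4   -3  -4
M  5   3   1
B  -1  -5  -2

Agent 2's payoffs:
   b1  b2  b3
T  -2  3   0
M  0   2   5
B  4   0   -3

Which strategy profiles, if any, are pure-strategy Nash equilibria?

Pure NE: (M, b3)

For each strategy profile, look for a profitable unilateral deviation.
(T, b1): Agent 1 can switch to M (4 → 5). Not NE.
(T, b2): Agent 1 can switch to M (-3 → 3). Not NE.
(T, b3): Agent 1 can switch to M (-4 → 1). Not NE.
(M, b1): Agent 2 can switch to b2 (0 → 2). Not NE.
(M, b2): Agent 2 can switch to b3 (2 → 5). Not NE.
(M, b3): Agent 1 gets 1, best alternative -2; Agent 2 gets 5, best alternative 2. No profitable deviation — NE.
(B, b1): Agent 1 can switch to T (-1 → 4). Not NE.
(The remaining 2 profiles each have a profitable deviation by the same check.)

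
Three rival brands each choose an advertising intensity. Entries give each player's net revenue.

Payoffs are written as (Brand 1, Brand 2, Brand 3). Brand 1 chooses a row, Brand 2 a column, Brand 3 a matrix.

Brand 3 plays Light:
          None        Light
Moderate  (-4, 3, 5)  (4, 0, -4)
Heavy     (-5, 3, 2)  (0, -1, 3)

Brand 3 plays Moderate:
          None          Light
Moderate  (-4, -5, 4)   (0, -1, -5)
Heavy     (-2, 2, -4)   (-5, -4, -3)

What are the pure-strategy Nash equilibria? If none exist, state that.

(Moderate, None, Light)

Mark each player's best response to every combination of opponents' strategies; a profile where every player is best-responding is a pure Nash equilibrium.
Brand 1 against (None, Light): payoffs -4, -5 → best response Moderate.
Brand 1 against (None, Moderate): payoffs -4, -2 → best response Heavy.
Brand 1 against (Light, Light): payoffs 4, 0 → best response Moderate.
Brand 1 against (Light, Moderate): payoffs 0, -5 → best response Moderate.
Brand 2 against (Moderate, Light): payoffs 3, 0 → best response None.
Brand 2 against (Moderate, Moderate): payoffs -5, -1 → best response Light.
Brand 2 against (Heavy, Light): payoffs 3, -1 → best response None.
Brand 2 against (Heavy, Moderate): payoffs 2, -4 → best response None.
Brand 3 against (Moderate, None): payoffs 5, 4 → best response Light.
Brand 3 against (Moderate, Light): payoffs -4, -5 → best response Light.
Brand 3 against (Heavy, None): payoffs 2, -4 → best response Light.
Brand 3 against (Heavy, Light): payoffs 3, -3 → best response Light.
Mutual best responses: (Moderate, None, Light).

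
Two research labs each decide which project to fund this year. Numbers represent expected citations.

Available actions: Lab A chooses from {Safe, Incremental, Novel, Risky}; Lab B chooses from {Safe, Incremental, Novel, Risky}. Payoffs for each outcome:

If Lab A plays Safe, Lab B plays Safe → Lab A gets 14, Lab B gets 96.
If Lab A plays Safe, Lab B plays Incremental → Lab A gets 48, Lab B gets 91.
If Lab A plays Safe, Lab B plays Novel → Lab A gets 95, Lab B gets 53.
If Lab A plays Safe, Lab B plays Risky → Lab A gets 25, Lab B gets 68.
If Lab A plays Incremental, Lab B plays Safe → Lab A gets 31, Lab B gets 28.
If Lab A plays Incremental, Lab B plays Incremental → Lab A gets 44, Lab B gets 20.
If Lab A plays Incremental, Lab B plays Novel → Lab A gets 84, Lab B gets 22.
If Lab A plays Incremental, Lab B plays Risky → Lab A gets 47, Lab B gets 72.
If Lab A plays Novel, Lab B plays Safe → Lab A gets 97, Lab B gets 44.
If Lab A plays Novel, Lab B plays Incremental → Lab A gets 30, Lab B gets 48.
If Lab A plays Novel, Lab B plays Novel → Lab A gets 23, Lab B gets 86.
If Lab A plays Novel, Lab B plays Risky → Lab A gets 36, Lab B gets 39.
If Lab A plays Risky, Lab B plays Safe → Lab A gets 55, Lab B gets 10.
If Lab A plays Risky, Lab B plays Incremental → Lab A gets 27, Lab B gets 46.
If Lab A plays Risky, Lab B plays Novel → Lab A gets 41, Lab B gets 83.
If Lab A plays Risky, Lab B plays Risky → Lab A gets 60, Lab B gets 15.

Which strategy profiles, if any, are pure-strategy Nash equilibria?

There is no pure-strategy Nash equilibrium.

For each player, find the best response to each opponent profile; mutual best responses are the pure NE.
Lab A against Safe: payoffs 14, 31, 97, 55 → best response Novel.
Lab A against Incremental: payoffs 48, 44, 30, 27 → best response Safe.
Lab A against Novel: payoffs 95, 84, 23, 41 → best response Safe.
Lab A against Risky: payoffs 25, 47, 36, 60 → best response Risky.
Lab B against Safe: payoffs 96, 91, 53, 68 → best response Safe.
Lab B against Incremental: payoffs 28, 20, 22, 72 → best response Risky.
Lab B against Novel: payoffs 44, 48, 86, 39 → best response Novel.
Lab B against Risky: payoffs 10, 46, 83, 15 → best response Novel.
No profile is a mutual best response for all players.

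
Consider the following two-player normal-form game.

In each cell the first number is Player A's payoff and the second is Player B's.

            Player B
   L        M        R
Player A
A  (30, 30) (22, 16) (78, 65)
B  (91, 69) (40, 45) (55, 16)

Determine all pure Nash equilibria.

For each strategy profile, look for a profitable unilateral deviation.
(A, L): Player A can switch to B (30 → 91). Not NE.
(A, M): Player A can switch to B (22 → 40). Not NE.
(A, R): Player A gets 78, best alternative 55; Player B gets 65, best alternative 30. No profitable deviation — NE.
(B, L): Player A gets 91, best alternative 30; Player B gets 69, best alternative 45. No profitable deviation — NE.
(B, M): Player B can switch to L (45 → 69). Not NE.
(B, R): Player A can switch to A (55 → 78). Not NE.

(A, R) and (B, L)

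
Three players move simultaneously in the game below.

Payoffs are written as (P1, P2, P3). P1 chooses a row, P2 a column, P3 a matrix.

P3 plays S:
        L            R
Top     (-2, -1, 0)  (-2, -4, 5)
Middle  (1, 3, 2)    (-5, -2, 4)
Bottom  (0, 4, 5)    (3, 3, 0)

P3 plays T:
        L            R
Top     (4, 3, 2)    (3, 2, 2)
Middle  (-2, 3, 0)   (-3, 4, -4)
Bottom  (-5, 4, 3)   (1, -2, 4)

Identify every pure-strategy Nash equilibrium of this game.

For each player, find the best response to each opponent profile; mutual best responses are the pure NE.
P1 against (L, S): payoffs -2, 1, 0 → best response Middle.
P1 against (L, T): payoffs 4, -2, -5 → best response Top.
P1 against (R, S): payoffs -2, -5, 3 → best response Bottom.
P1 against (R, T): payoffs 3, -3, 1 → best response Top.
P2 against (Top, S): payoffs -1, -4 → best response L.
P2 against (Top, T): payoffs 3, 2 → best response L.
P2 against (Middle, S): payoffs 3, -2 → best response L.
P2 against (Middle, T): payoffs 3, 4 → best response R.
P2 against (Bottom, S): payoffs 4, 3 → best response L.
P2 against (Bottom, T): payoffs 4, -2 → best response L.
P3 against (Top, L): payoffs 0, 2 → best response T.
P3 against (Top, R): payoffs 5, 2 → best response S.
P3 against (Middle, L): payoffs 2, 0 → best response S.
P3 against (Middle, R): payoffs 4, -4 → best response S.
P3 against (Bottom, L): payoffs 5, 3 → best response S.
P3 against (Bottom, R): payoffs 0, 4 → best response T.
Mutual best responses: (Top, L, T); (Middle, L, S).

The pure Nash equilibria are (Top, L, T), (Middle, L, S).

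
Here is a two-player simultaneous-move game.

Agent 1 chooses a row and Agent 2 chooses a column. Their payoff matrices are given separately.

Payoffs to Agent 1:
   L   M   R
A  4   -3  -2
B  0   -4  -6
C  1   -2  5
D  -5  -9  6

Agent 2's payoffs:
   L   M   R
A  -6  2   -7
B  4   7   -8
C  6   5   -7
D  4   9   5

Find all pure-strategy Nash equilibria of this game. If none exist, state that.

Agent 1 against L: payoffs 4, 0, 1, -5 → best response A.
Agent 1 against M: payoffs -3, -4, -2, -9 → best response C.
Agent 1 against R: payoffs -2, -6, 5, 6 → best response D.
Agent 2 against A: payoffs -6, 2, -7 → best response M.
Agent 2 against B: payoffs 4, 7, -8 → best response M.
Agent 2 against C: payoffs 6, 5, -7 → best response L.
Agent 2 against D: payoffs 4, 9, 5 → best response M.
No profile is a mutual best response for all players.

This game has no pure Nash equilibrium.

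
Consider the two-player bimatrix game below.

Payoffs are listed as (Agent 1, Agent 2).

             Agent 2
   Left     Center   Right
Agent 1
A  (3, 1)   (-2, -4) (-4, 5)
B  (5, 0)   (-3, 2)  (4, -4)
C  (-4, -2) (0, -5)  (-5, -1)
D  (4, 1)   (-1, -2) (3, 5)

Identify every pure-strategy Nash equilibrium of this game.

none

Agent 1 against Left: payoffs 3, 5, -4, 4 → best response B.
Agent 1 against Center: payoffs -2, -3, 0, -1 → best response C.
Agent 1 against Right: payoffs -4, 4, -5, 3 → best response B.
Agent 2 against A: payoffs 1, -4, 5 → best response Right.
Agent 2 against B: payoffs 0, 2, -4 → best response Center.
Agent 2 against C: payoffs -2, -5, -1 → best response Right.
Agent 2 against D: payoffs 1, -2, 5 → best response Right.
No profile is a mutual best response for all players.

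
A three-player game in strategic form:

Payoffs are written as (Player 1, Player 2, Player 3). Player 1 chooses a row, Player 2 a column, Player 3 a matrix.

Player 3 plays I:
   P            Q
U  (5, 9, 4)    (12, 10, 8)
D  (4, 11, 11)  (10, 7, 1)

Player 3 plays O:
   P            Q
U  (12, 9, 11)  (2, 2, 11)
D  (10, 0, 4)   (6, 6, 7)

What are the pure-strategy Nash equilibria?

Player 1 against (P, I): payoffs 5, 4 → best response U.
Player 1 against (P, O): payoffs 12, 10 → best response U.
Player 1 against (Q, I): payoffs 12, 10 → best response U.
Player 1 against (Q, O): payoffs 2, 6 → best response D.
Player 2 against (U, I): payoffs 9, 10 → best response Q.
Player 2 against (U, O): payoffs 9, 2 → best response P.
Player 2 against (D, I): payoffs 11, 7 → best response P.
Player 2 against (D, O): payoffs 0, 6 → best response Q.
Player 3 against (U, P): payoffs 4, 11 → best response O.
Player 3 against (U, Q): payoffs 8, 11 → best response O.
Player 3 against (D, P): payoffs 11, 4 → best response I.
Player 3 against (D, Q): payoffs 1, 7 → best response O.
Mutual best responses: (U, P, O); (D, Q, O).

(U, P, O), (D, Q, O)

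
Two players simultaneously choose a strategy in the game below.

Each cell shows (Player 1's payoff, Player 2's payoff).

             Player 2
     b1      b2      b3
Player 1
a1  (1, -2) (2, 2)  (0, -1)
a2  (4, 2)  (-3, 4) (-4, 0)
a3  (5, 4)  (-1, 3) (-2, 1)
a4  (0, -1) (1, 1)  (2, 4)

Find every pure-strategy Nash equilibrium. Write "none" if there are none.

(a1, b2) and (a3, b1) and (a4, b3)

Player 1 against b1: payoffs 1, 4, 5, 0 → best response a3.
Player 1 against b2: payoffs 2, -3, -1, 1 → best response a1.
Player 1 against b3: payoffs 0, -4, -2, 2 → best response a4.
Player 2 against a1: payoffs -2, 2, -1 → best response b2.
Player 2 against a2: payoffs 2, 4, 0 → best response b2.
Player 2 against a3: payoffs 4, 3, 1 → best response b1.
Player 2 against a4: payoffs -1, 1, 4 → best response b3.
Mutual best responses: (a1, b2); (a3, b1); (a4, b3).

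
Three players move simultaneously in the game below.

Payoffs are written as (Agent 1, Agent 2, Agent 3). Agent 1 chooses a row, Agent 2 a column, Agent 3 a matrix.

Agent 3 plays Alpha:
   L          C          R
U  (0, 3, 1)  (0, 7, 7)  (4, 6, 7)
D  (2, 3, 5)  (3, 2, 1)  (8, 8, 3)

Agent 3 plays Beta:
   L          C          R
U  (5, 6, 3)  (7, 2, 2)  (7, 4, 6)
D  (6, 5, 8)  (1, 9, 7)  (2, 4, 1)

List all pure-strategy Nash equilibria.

The unique pure-strategy Nash equilibrium is (D, R, Alpha).

For each player, find the best response to each opponent profile; mutual best responses are the pure NE.
Agent 1 against (L, Alpha): payoffs 0, 2 → best response D.
Agent 1 against (L, Beta): payoffs 5, 6 → best response D.
Agent 1 against (C, Alpha): payoffs 0, 3 → best response D.
Agent 1 against (C, Beta): payoffs 7, 1 → best response U.
Agent 1 against (R, Alpha): payoffs 4, 8 → best response D.
Agent 1 against (R, Beta): payoffs 7, 2 → best response U.
Agent 2 against (U, Alpha): payoffs 3, 7, 6 → best response C.
Agent 2 against (U, Beta): payoffs 6, 2, 4 → best response L.
Agent 2 against (D, Alpha): payoffs 3, 2, 8 → best response R.
Agent 2 against (D, Beta): payoffs 5, 9, 4 → best response C.
Agent 3 against (U, L): payoffs 1, 3 → best response Beta.
Agent 3 against (U, C): payoffs 7, 2 → best response Alpha.
Agent 3 against (U, R): payoffs 7, 6 → best response Alpha.
Agent 3 against (D, L): payoffs 5, 8 → best response Beta.
Agent 3 against (D, C): payoffs 1, 7 → best response Beta.
Agent 3 against (D, R): payoffs 3, 1 → best response Alpha.
Mutual best responses: (D, R, Alpha).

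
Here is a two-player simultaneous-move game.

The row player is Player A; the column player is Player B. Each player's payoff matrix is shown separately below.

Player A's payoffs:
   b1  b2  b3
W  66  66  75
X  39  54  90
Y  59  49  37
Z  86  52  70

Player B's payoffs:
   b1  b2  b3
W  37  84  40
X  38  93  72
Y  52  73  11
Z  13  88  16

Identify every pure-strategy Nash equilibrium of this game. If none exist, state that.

For each player, find the best response to each opponent profile; mutual best responses are the pure NE.
Player A against b1: payoffs 66, 39, 59, 86 → best response Z.
Player A against b2: payoffs 66, 54, 49, 52 → best response W.
Player A against b3: payoffs 75, 90, 37, 70 → best response X.
Player B against W: payoffs 37, 84, 40 → best response b2.
Player B against X: payoffs 38, 93, 72 → best response b2.
Player B against Y: payoffs 52, 73, 11 → best response b2.
Player B against Z: payoffs 13, 88, 16 → best response b2.
Mutual best responses: (W, b2).

Pure NE: (W, b2)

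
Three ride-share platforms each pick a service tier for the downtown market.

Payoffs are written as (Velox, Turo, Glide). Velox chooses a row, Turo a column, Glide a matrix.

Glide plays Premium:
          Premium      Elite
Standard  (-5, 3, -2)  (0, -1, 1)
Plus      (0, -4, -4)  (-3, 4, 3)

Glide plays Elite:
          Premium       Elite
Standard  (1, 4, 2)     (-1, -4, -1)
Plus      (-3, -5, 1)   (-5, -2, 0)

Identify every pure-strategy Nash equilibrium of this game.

For each player, find the best response to each opponent profile; mutual best responses are the pure NE.
Velox against (Premium, Premium): payoffs -5, 0 → best response Plus.
Velox against (Premium, Elite): payoffs 1, -3 → best response Standard.
Velox against (Elite, Premium): payoffs 0, -3 → best response Standard.
Velox against (Elite, Elite): payoffs -1, -5 → best response Standard.
Turo against (Standard, Premium): payoffs 3, -1 → best response Premium.
Turo against (Standard, Elite): payoffs 4, -4 → best response Premium.
Turo against (Plus, Premium): payoffs -4, 4 → best response Elite.
Turo against (Plus, Elite): payoffs -5, -2 → best response Elite.
Glide against (Standard, Premium): payoffs -2, 2 → best response Elite.
Glide against (Standard, Elite): payoffs 1, -1 → best response Premium.
Glide against (Plus, Premium): payoffs -4, 1 → best response Elite.
Glide against (Plus, Elite): payoffs 3, 0 → best response Premium.
Mutual best responses: (Standard, Premium, Elite).

The unique pure-strategy Nash equilibrium is (Standard, Premium, Elite).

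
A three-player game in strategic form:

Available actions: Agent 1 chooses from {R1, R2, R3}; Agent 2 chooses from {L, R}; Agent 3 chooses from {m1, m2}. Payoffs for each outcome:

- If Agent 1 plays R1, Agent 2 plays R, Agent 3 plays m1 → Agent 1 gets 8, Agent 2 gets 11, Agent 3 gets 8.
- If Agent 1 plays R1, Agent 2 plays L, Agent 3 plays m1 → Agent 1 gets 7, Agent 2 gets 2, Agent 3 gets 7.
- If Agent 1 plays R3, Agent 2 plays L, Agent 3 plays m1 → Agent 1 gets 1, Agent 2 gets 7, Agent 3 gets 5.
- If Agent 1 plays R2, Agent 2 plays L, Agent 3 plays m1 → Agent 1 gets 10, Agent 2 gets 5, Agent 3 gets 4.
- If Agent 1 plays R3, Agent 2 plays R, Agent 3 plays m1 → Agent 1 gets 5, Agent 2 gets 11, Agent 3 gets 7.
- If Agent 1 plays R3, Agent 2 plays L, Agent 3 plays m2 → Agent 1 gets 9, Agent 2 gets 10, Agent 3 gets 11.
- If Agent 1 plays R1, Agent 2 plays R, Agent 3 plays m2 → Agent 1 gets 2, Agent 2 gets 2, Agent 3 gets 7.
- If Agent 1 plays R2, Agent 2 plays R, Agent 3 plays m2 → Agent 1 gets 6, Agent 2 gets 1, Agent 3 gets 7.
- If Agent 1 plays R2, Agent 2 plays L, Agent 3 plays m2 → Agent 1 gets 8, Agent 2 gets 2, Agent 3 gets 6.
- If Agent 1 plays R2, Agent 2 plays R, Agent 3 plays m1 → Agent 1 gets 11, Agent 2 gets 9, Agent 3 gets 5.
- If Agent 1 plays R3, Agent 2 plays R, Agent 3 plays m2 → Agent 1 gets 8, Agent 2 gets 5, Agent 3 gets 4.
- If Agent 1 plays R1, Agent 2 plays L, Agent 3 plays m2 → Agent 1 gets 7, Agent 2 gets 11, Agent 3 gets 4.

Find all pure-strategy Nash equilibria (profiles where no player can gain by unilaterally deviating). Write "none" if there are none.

(R1, L, m1): Agent 1 can switch to R2 (7 → 10). Not NE.
(R1, L, m2): Agent 1 can switch to R2 (7 → 8). Not NE.
(R1, R, m1): Agent 1 can switch to R2 (8 → 11). Not NE.
(R1, R, m2): Agent 1 can switch to R2 (2 → 6). Not NE.
(R2, L, m1): Agent 2 can switch to R (5 → 9). Not NE.
(R2, L, m2): Agent 1 can switch to R3 (8 → 9). Not NE.
(R2, R, m1): Agent 3 can switch to m2 (5 → 7). Not NE.
(R2, R, m2): Agent 1 can switch to R3 (6 → 8). Not NE.
(R3, L, m2): Agent 1 gets 9, best alternative 8; Agent 2 gets 10, best alternative 5; Agent 3 gets 11, best alternative 5. No profitable deviation — NE.
(The remaining 3 profiles each have a profitable deviation by the same check.)

(R3, L, m2)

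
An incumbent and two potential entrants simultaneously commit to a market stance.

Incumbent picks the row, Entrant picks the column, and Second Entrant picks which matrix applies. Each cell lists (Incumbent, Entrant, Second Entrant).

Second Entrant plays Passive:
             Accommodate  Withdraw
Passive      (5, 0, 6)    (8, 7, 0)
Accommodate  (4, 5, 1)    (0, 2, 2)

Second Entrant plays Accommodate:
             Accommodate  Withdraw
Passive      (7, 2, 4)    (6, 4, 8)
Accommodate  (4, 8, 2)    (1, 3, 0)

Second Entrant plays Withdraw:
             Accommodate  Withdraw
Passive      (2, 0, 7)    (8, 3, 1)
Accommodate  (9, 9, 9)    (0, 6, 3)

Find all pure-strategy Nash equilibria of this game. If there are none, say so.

The pure Nash equilibria are (Passive, Withdraw, Accommodate); (Accommodate, Accommodate, Withdraw).

Mark each player's best response to every combination of opponents' strategies; a profile where every player is best-responding is a pure Nash equilibrium.
Incumbent against (Accommodate, Passive): payoffs 5, 4 → best response Passive.
Incumbent against (Accommodate, Accommodate): payoffs 7, 4 → best response Passive.
Incumbent against (Accommodate, Withdraw): payoffs 2, 9 → best response Accommodate.
Incumbent against (Withdraw, Passive): payoffs 8, 0 → best response Passive.
Incumbent against (Withdraw, Accommodate): payoffs 6, 1 → best response Passive.
Incumbent against (Withdraw, Withdraw): payoffs 8, 0 → best response Passive.
Entrant against (Passive, Passive): payoffs 0, 7 → best response Withdraw.
Entrant against (Passive, Accommodate): payoffs 2, 4 → best response Withdraw.
Entrant against (Passive, Withdraw): payoffs 0, 3 → best response Withdraw.
Entrant against (Accommodate, Passive): payoffs 5, 2 → best response Accommodate.
Entrant against (Accommodate, Accommodate): payoffs 8, 3 → best response Accommodate.
Entrant against (Accommodate, Withdraw): payoffs 9, 6 → best response Accommodate.
Second Entrant against (Passive, Accommodate): payoffs 6, 4, 7 → best response Withdraw.
Second Entrant against (Passive, Withdraw): payoffs 0, 8, 1 → best response Accommodate.
Second Entrant against (Accommodate, Accommodate): payoffs 1, 2, 9 → best response Withdraw.
Second Entrant against (Accommodate, Withdraw): payoffs 2, 0, 3 → best response Withdraw.
Mutual best responses: (Passive, Withdraw, Accommodate); (Accommodate, Accommodate, Withdraw).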